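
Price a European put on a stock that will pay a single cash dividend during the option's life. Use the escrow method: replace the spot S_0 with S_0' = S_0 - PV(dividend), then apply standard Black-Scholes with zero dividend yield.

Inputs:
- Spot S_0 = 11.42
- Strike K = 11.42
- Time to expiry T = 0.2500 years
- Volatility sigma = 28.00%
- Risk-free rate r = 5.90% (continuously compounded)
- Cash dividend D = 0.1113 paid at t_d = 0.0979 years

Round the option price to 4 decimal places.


Answer: Price = 0.6017

Derivation:
PV(D) = D * exp(-r * t_d) = 0.1113 * 0.99424055 = 0.11065897
S_0' = S_0 - PV(D) = 11.4200 - 0.11065897 = 11.30934103
d1 = (ln(S_0'/K) + (r + sigma^2/2)*T) / (sigma*sqrt(T)) = 0.10580585
d2 = d1 - sigma*sqrt(T) = -0.03419415
exp(-rT) = 0.98535825
N(-d1) = 0.45786820; N(-d2) = 0.51363883
P = K * exp(-rT) * N(-d2) - S_0' * N(-d1) = 11.4200 * 0.98535825 * 0.51363883 - 11.30934103 * 0.45786820 = 0.6017


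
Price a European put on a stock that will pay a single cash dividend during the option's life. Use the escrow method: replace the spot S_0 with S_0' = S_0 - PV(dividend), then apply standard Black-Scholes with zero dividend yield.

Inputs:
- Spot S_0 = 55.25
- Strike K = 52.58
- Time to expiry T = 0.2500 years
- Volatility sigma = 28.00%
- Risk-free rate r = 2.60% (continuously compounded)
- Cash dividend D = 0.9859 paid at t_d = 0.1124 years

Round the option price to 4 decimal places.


Answer: Price = 2.0671

Derivation:
PV(D) = D * exp(-r * t_d) = 0.9859 * 0.99708187 = 0.98302301
S_0' = S_0 - PV(D) = 55.2500 - 0.98302301 = 54.26697699
d1 = (ln(S_0'/K) + (r + sigma^2/2)*T) / (sigma*sqrt(T)) = 0.34200046
d2 = d1 - sigma*sqrt(T) = 0.20200046
exp(-rT) = 0.99352108
N(-d1) = 0.36617527; N(-d2) = 0.41995818
P = K * exp(-rT) * N(-d2) - S_0' * N(-d1) = 52.5800 * 0.99352108 * 0.41995818 - 54.26697699 * 0.36617527 = 2.0671


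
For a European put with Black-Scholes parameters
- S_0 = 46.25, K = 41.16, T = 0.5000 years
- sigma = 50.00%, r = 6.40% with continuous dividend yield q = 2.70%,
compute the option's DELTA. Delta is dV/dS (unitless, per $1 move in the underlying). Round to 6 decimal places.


d1 = 0.5588817934; d2 = 0.2053284028
phi(d1) = 0.3412592036; exp(-qT) = 0.9865907163; exp(-rT) = 0.9685065821
N(-d1) = 0.2881211979
Delta = -exp(-qT) * N(-d1) = -0.9865907163 * 0.2881211979 = -0.284258

Answer: Delta = -0.284258


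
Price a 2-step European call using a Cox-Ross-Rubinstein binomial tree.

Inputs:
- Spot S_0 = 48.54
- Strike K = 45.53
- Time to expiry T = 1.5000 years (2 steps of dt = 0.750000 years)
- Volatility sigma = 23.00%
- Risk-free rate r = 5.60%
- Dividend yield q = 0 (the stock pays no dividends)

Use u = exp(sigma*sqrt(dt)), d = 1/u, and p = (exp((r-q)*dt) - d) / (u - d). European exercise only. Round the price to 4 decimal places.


Answer: Price = V(0,0) = 9.0096

Derivation:
dt = T/N = 0.750000
u = exp(sigma*sqrt(dt)) = 1.220409; d = 1/u = 0.819398
p = (exp((r-q)*dt) - d) / (u - d) = 0.557333
Discount per step: exp(-r*dt) = 0.958870
Stock lattice S(k, i) with i counting down-moves:
  k=0: S(0,0) = 48.5400
  k=1: S(1,0) = 59.2386; S(1,1) = 39.7736
  k=2: S(2,0) = 72.2954; S(2,1) = 48.5400; S(2,2) = 32.5904
Terminal payoffs V(N, i) = max(S_T - K, 0):
  V(2,0) = 26.765355; V(2,1) = 3.010000; V(2,2) = 0.000000
Backward induction: V(k, i) = exp(-r*dt) * [p * V(k+1, i) + (1-p) * V(k+1, i+1)].
  V(1,0) = exp(-r*dt) * [p*26.765355 + (1-p)*3.010000] = 15.581300
  V(1,1) = exp(-r*dt) * [p*3.010000 + (1-p)*0.000000] = 1.608574
  V(0,0) = exp(-r*dt) * [p*15.581300 + (1-p)*1.608574] = 9.009579


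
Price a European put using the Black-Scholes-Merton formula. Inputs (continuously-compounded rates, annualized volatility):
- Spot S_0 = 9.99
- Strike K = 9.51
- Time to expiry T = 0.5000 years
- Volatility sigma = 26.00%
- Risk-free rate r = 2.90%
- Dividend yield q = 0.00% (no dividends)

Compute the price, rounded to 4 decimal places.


Answer: Price = 0.4427

Derivation:
d1 = (ln(S/K) + (r - q + 0.5*sigma^2) * T) / (sigma * sqrt(T)) = 0.43862767
d2 = d1 - sigma * sqrt(T) = 0.25477991
exp(-rT) = 0.98560462; exp(-qT) = 1.00000000
P = K * exp(-rT) * N(-d2) - S_0 * exp(-qT) * N(-d1)
N(-d1) = 0.33046567; N(-d2) = 0.39944655
P = 9.5100 * 0.98560462 * 0.39944655 - 9.9900 * 1.00000000 * 0.33046567 = 0.4427


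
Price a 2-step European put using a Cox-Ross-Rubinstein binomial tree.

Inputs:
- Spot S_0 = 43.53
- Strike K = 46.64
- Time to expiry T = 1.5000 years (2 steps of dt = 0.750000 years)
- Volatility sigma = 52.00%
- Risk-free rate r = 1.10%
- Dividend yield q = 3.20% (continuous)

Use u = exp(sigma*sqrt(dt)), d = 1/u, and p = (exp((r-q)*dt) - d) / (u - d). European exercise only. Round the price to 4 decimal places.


Answer: Price = V(0,0) = 12.6441

Derivation:
dt = T/N = 0.750000
u = exp(sigma*sqrt(dt)) = 1.568835; d = 1/u = 0.637416
p = (exp((r-q)*dt) - d) / (u - d) = 0.372504
Discount per step: exp(-r*dt) = 0.991784
Stock lattice S(k, i) with i counting down-moves:
  k=0: S(0,0) = 43.5300
  k=1: S(1,0) = 68.2914; S(1,1) = 27.7467
  k=2: S(2,0) = 107.1379; S(2,1) = 43.5300; S(2,2) = 17.6862
Terminal payoffs V(N, i) = max(K - S_T, 0):
  V(2,0) = 0.000000; V(2,1) = 3.110000; V(2,2) = 28.953813
Backward induction: V(k, i) = exp(-r*dt) * [p * V(k+1, i) + (1-p) * V(k+1, i+1)].
  V(1,0) = exp(-r*dt) * [p*0.000000 + (1-p)*3.110000] = 1.935478
  V(1,1) = exp(-r*dt) * [p*3.110000 + (1-p)*28.953813] = 19.168090
  V(0,0) = exp(-r*dt) * [p*1.935478 + (1-p)*19.168090] = 12.644122


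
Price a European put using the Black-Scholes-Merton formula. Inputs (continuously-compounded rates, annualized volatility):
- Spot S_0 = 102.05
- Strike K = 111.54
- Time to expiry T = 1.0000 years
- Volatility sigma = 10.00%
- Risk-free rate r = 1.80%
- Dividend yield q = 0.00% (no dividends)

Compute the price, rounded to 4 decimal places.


Answer: Price = 8.9865

Derivation:
d1 = (ln(S/K) + (r - q + 0.5*sigma^2) * T) / (sigma * sqrt(T)) = -0.65920382
d2 = d1 - sigma * sqrt(T) = -0.75920382
exp(-rT) = 0.98216103; exp(-qT) = 1.00000000
P = K * exp(-rT) * N(-d2) - S_0 * exp(-qT) * N(-d1)
N(-d1) = 0.74511755; N(-d2) = 0.77613468
P = 111.5400 * 0.98216103 * 0.77613468 - 102.0500 * 1.00000000 * 0.74511755 = 8.9865


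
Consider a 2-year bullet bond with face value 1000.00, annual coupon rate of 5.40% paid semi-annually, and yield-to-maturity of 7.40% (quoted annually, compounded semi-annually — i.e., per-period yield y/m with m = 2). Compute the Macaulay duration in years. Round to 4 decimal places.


Coupon per period c = face * coupon_rate / m = 27.000000
Periods per year m = 2; per-period yield y/m = 0.037000
Number of cashflows N = 4
Cashflows (t years, CF_t, discount factor 1/(1+y/m)^(m*t), PV):
  t = 0.5000: CF_t = 27.000000, DF = 0.964320, PV = 26.036644
  t = 1.0000: CF_t = 27.000000, DF = 0.929913, PV = 25.107661
  t = 1.5000: CF_t = 27.000000, DF = 0.896734, PV = 24.211823
  t = 2.0000: CF_t = 1027.000000, DF = 0.864739, PV = 888.086806
Price P = sum_t PV_t = 963.442934
Macaulay numerator sum_t t * PV_t:
  t * PV_t at t = 0.5000: 13.018322
  t * PV_t at t = 1.0000: 25.107661
  t * PV_t at t = 1.5000: 36.317735
  t * PV_t at t = 2.0000: 1776.173612
Macaulay duration D = (sum_t t * PV_t) / P = 1850.617330 / 963.442934 = 1.920838

Answer: Macaulay duration = 1.9208 years


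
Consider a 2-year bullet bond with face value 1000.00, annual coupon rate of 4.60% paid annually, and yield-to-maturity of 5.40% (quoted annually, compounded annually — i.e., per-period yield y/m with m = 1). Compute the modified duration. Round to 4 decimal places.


Coupon per period c = face * coupon_rate / m = 46.000000
Periods per year m = 1; per-period yield y/m = 0.054000
Number of cashflows N = 2
Cashflows (t years, CF_t, discount factor 1/(1+y/m)^(m*t), PV):
  t = 1.0000: CF_t = 46.000000, DF = 0.948767, PV = 43.643264
  t = 2.0000: CF_t = 1046.000000, DF = 0.900158, PV = 941.565339
Price P = sum_t PV_t = 985.208603
First compute Macaulay numerator sum_t t * PV_t:
  t * PV_t at t = 1.0000: 43.643264
  t * PV_t at t = 2.0000: 1883.130678
Macaulay duration D = 1926.773942 / 985.208603 = 1.955701
Modified duration = D / (1 + y/m) = 1.955701 / (1 + 0.054000) = 1.855504

Answer: Modified duration = 1.8555


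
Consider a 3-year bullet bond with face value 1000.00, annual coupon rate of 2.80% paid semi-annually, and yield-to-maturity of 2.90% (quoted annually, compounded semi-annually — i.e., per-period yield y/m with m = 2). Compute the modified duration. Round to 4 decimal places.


Coupon per period c = face * coupon_rate / m = 14.000000
Periods per year m = 2; per-period yield y/m = 0.014500
Number of cashflows N = 6
Cashflows (t years, CF_t, discount factor 1/(1+y/m)^(m*t), PV):
  t = 0.5000: CF_t = 14.000000, DF = 0.985707, PV = 13.799901
  t = 1.0000: CF_t = 14.000000, DF = 0.971619, PV = 13.602663
  t = 1.5000: CF_t = 14.000000, DF = 0.957732, PV = 13.408243
  t = 2.0000: CF_t = 14.000000, DF = 0.944043, PV = 13.216603
  t = 2.5000: CF_t = 14.000000, DF = 0.930550, PV = 13.027701
  t = 3.0000: CF_t = 1014.000000, DF = 0.917250, PV = 930.091439
Price P = sum_t PV_t = 997.146550
First compute Macaulay numerator sum_t t * PV_t:
  t * PV_t at t = 0.5000: 6.899951
  t * PV_t at t = 1.0000: 13.602663
  t * PV_t at t = 1.5000: 20.112365
  t * PV_t at t = 2.0000: 26.433205
  t * PV_t at t = 2.5000: 32.569252
  t * PV_t at t = 3.0000: 2790.274316
Macaulay duration D = 2889.891752 / 997.146550 = 2.898162
Modified duration = D / (1 + y/m) = 2.898162 / (1 + 0.014500) = 2.856739

Answer: Modified duration = 2.8567


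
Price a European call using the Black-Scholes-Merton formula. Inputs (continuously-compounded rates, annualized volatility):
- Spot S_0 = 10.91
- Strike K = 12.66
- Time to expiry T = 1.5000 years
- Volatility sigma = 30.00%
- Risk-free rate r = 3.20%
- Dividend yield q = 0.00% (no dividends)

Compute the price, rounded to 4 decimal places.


d1 = (ln(S/K) + (r - q + 0.5*sigma^2) * T) / (sigma * sqrt(T)) = -0.09054298
d2 = d1 - sigma * sqrt(T) = -0.45796645
exp(-rT) = 0.95313379; exp(-qT) = 1.00000000
C = S_0 * exp(-qT) * N(d1) - K * exp(-rT) * N(d2)
N(d1) = 0.46392787; N(d2) = 0.32348827
C = 10.9100 * 1.00000000 * 0.46392787 - 12.6600 * 0.95313379 * 0.32348827 = 1.1580

Answer: Price = 1.1580


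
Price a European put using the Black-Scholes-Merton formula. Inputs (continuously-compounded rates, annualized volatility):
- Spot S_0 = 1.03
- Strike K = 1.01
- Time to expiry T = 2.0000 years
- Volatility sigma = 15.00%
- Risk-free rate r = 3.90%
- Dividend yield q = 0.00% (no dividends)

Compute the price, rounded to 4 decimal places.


Answer: Price = 0.0437

Derivation:
d1 = (ln(S/K) + (r - q + 0.5*sigma^2) * T) / (sigma * sqrt(T)) = 0.56619676
d2 = d1 - sigma * sqrt(T) = 0.35406473
exp(-rT) = 0.92496443; exp(-qT) = 1.00000000
P = K * exp(-rT) * N(-d2) - S_0 * exp(-qT) * N(-d1)
N(-d1) = 0.28563001; N(-d2) = 0.36164519
P = 1.0100 * 0.92496443 * 0.36164519 - 1.0300 * 1.00000000 * 0.28563001 = 0.0437


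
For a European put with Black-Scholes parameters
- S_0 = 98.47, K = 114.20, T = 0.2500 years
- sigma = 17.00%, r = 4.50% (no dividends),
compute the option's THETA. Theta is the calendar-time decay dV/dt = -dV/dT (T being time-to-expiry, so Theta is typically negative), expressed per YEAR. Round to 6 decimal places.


Answer: Theta = 2.880722

Derivation:
d1 = -1.5686689878; d2 = -1.6536689878
phi(d1) = 0.1165657567; exp(-qT) = 1.0000000000; exp(-rT) = 0.9888130446
Theta = -S*exp(-qT)*phi(d1)*sigma/(2*sqrt(T)) + r*K*exp(-rT)*N(-d2) - q*S*exp(-qT)*N(-d1)
N(-d1) = 0.9416374558; N(-d2) = 0.9509026065; sqrt(T) = 0.5000000000
Term 1 = -98.4700 * 1.0000000000 * 0.1165657567 * 0.1700 / (2 * 0.5000000000) = -1.9512991106
Term 2 = 0.0450 * 114.2000 * 0.9888130446 * 0.9509026065 = 4.8320213286
Term 3 = 0 (no dividend yield, q = 0)
Theta = -1.9512991106 + (4.8320213286) + (0.0000000000) = 2.880722


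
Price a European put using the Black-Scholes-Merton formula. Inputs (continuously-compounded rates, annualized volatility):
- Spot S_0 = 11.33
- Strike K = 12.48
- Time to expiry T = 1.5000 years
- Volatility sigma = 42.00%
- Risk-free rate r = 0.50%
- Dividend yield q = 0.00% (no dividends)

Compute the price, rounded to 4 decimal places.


d1 = (ln(S/K) + (r - q + 0.5*sigma^2) * T) / (sigma * sqrt(T)) = 0.08384003
d2 = d1 - sigma * sqrt(T) = -0.43055282
exp(-rT) = 0.99252805; exp(-qT) = 1.00000000
P = K * exp(-rT) * N(-d2) - S_0 * exp(-qT) * N(-d1)
N(-d1) = 0.46659181; N(-d2) = 0.66660322
P = 12.4800 * 0.99252805 * 0.66660322 - 11.3300 * 1.00000000 * 0.46659181 = 2.9706

Answer: Price = 2.9706


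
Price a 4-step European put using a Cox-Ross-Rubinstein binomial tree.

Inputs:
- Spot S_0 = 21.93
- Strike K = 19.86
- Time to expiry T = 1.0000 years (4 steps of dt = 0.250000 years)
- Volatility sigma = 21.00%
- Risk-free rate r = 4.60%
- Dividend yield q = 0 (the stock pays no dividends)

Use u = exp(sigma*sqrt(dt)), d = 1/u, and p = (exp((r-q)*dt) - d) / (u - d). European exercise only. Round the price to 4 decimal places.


Answer: Price = V(0,0) = 0.6973

Derivation:
dt = T/N = 0.250000
u = exp(sigma*sqrt(dt)) = 1.110711; d = 1/u = 0.900325
p = (exp((r-q)*dt) - d) / (u - d) = 0.528751
Discount per step: exp(-r*dt) = 0.988566
Stock lattice S(k, i) with i counting down-moves:
  k=0: S(0,0) = 21.9300
  k=1: S(1,0) = 24.3579; S(1,1) = 19.7441
  k=2: S(2,0) = 27.0546; S(2,1) = 21.9300; S(2,2) = 17.7761
  k=3: S(3,0) = 30.0498; S(3,1) = 24.3579; S(3,2) = 19.7441; S(3,3) = 16.0043
  k=4: S(4,0) = 33.3766; S(4,1) = 27.0546; S(4,2) = 21.9300; S(4,3) = 17.7761; S(4,4) = 14.4090
Terminal payoffs V(N, i) = max(K - S_T, 0):
  V(4,0) = 0.000000; V(4,1) = 0.000000; V(4,2) = 0.000000; V(4,3) = 2.083887; V(4,4) = 5.450963
Backward induction: V(k, i) = exp(-r*dt) * [p * V(k+1, i) + (1-p) * V(k+1, i+1)].
  V(3,0) = exp(-r*dt) * [p*0.000000 + (1-p)*0.000000] = 0.000000
  V(3,1) = exp(-r*dt) * [p*0.000000 + (1-p)*0.000000] = 0.000000
  V(3,2) = exp(-r*dt) * [p*0.000000 + (1-p)*2.083887] = 0.970801
  V(3,3) = exp(-r*dt) * [p*2.083887 + (1-p)*5.450963] = 3.628648
  V(2,0) = exp(-r*dt) * [p*0.000000 + (1-p)*0.000000] = 0.000000
  V(2,1) = exp(-r*dt) * [p*0.000000 + (1-p)*0.970801] = 0.452258
  V(2,2) = exp(-r*dt) * [p*0.970801 + (1-p)*3.628648] = 2.197887
  V(1,0) = exp(-r*dt) * [p*0.000000 + (1-p)*0.452258] = 0.210689
  V(1,1) = exp(-r*dt) * [p*0.452258 + (1-p)*2.197887] = 1.260307
  V(0,0) = exp(-r*dt) * [p*0.210689 + (1-p)*1.260307] = 0.697256


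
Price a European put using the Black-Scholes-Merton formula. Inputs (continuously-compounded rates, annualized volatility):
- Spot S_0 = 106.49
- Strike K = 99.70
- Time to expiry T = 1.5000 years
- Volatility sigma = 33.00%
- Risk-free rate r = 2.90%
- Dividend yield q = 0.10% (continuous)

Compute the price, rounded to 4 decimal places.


Answer: Price = 11.2845

Derivation:
d1 = (ln(S/K) + (r - q + 0.5*sigma^2) * T) / (sigma * sqrt(T)) = 0.46901644
d2 = d1 - sigma * sqrt(T) = 0.06485063
exp(-rT) = 0.95743255; exp(-qT) = 0.99850112
P = K * exp(-rT) * N(-d2) - S_0 * exp(-qT) * N(-d1)
N(-d1) = 0.31952894; N(-d2) = 0.47414646
P = 99.7000 * 0.95743255 * 0.47414646 - 106.4900 * 0.99850112 * 0.31952894 = 11.2845


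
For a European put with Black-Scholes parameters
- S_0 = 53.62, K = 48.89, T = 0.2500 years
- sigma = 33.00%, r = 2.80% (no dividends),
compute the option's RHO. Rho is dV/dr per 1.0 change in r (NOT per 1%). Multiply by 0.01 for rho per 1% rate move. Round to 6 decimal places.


d1 = 0.6846167043; d2 = 0.5196167043
phi(d1) = 0.3155972041; exp(-qT) = 1.0000000000; exp(-rT) = 0.9930244429
N(-d2) = 0.3016653765
Rho = -K*T*exp(-rT)*N(-d2) = -48.8900 * 0.2500 * 0.9930244429 * 0.3016653765 = -3.661385

Answer: Rho = -3.661385


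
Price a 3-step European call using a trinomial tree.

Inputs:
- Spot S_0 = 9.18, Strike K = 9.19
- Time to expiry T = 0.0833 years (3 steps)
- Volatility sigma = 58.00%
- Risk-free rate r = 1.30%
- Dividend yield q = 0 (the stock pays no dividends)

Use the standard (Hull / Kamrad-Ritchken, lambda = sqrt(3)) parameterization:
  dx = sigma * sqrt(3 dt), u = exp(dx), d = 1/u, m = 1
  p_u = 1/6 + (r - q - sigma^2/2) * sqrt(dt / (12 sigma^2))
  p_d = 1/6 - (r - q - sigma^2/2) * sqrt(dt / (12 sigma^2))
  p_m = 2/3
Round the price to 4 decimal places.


Answer: Price = V(0,0) = 0.5555

Derivation:
dt = T/N = 0.027767; dx = sigma*sqrt(3*dt) = 0.167398
u = exp(dx) = 1.182225; d = 1/u = 0.845863
p_u = 0.153795, p_m = 0.666667, p_d = 0.179538
Discount per step: exp(-r*dt) = 0.999639
Stock lattice S(k, j) with j the centered position index:
  k=0: S(0,+0) = 9.1800
  k=1: S(1,-1) = 7.7650; S(1,+0) = 9.1800; S(1,+1) = 10.8528
  k=2: S(2,-2) = 6.5681; S(2,-1) = 7.7650; S(2,+0) = 9.1800; S(2,+1) = 10.8528; S(2,+2) = 12.8305
  k=3: S(3,-3) = 5.5557; S(3,-2) = 6.5681; S(3,-1) = 7.7650; S(3,+0) = 9.1800; S(3,+1) = 10.8528; S(3,+2) = 12.8305; S(3,+3) = 15.1685
Terminal payoffs V(N, j) = max(S_T - K, 0):
  V(3,-3) = 0.000000; V(3,-2) = 0.000000; V(3,-1) = 0.000000; V(3,+0) = 0.000000; V(3,+1) = 1.662824; V(3,+2) = 3.640477; V(3,+3) = 5.978509
Backward induction: V(k, j) = exp(-r*dt) * [p_u * V(k+1, j+1) + p_m * V(k+1, j) + p_d * V(k+1, j-1)]
  V(2,-2) = exp(-r*dt) * [p_u*0.000000 + p_m*0.000000 + p_d*0.000000] = 0.000000
  V(2,-1) = exp(-r*dt) * [p_u*0.000000 + p_m*0.000000 + p_d*0.000000] = 0.000000
  V(2,+0) = exp(-r*dt) * [p_u*1.662824 + p_m*0.000000 + p_d*0.000000] = 0.255642
  V(2,+1) = exp(-r*dt) * [p_u*3.640477 + p_m*1.662824 + p_d*0.000000] = 1.667834
  V(2,+2) = exp(-r*dt) * [p_u*5.978509 + p_m*3.640477 + p_d*1.662824] = 3.643675
  V(1,-1) = exp(-r*dt) * [p_u*0.255642 + p_m*0.000000 + p_d*0.000000] = 0.039302
  V(1,+0) = exp(-r*dt) * [p_u*1.667834 + p_m*0.255642 + p_d*0.000000] = 0.426778
  V(1,+1) = exp(-r*dt) * [p_u*3.643675 + p_m*1.667834 + p_d*0.255642] = 1.717546
  V(0,+0) = exp(-r*dt) * [p_u*1.717546 + p_m*0.426778 + p_d*0.039302] = 0.555524


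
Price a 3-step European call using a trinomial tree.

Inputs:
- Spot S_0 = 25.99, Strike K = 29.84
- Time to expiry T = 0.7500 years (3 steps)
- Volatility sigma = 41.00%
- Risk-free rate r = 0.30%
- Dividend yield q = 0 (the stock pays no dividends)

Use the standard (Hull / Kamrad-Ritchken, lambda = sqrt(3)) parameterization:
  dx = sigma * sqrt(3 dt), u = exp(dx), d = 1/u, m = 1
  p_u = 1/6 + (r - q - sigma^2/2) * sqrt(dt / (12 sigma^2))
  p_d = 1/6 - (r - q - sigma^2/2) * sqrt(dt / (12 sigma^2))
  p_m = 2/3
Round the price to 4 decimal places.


Answer: Price = V(0,0) = 2.4058

Derivation:
dt = T/N = 0.250000; dx = sigma*sqrt(3*dt) = 0.355070
u = exp(dx) = 1.426281; d = 1/u = 0.701124
p_u = 0.138134, p_m = 0.666667, p_d = 0.195200
Discount per step: exp(-r*dt) = 0.999250
Stock lattice S(k, j) with j the centered position index:
  k=0: S(0,+0) = 25.9900
  k=1: S(1,-1) = 18.2222; S(1,+0) = 25.9900; S(1,+1) = 37.0690
  k=2: S(2,-2) = 12.7760; S(2,-1) = 18.2222; S(2,+0) = 25.9900; S(2,+1) = 37.0690; S(2,+2) = 52.8709
  k=3: S(3,-3) = 8.9576; S(3,-2) = 12.7760; S(3,-1) = 18.2222; S(3,+0) = 25.9900; S(3,+1) = 37.0690; S(3,+2) = 52.8709; S(3,+3) = 75.4087
Terminal payoffs V(N, j) = max(S_T - K, 0):
  V(3,-3) = 0.000000; V(3,-2) = 0.000000; V(3,-1) = 0.000000; V(3,+0) = 0.000000; V(3,+1) = 7.229045; V(3,+2) = 23.030878; V(3,+3) = 45.568733
Backward induction: V(k, j) = exp(-r*dt) * [p_u * V(k+1, j+1) + p_m * V(k+1, j) + p_d * V(k+1, j-1)]
  V(2,-2) = exp(-r*dt) * [p_u*0.000000 + p_m*0.000000 + p_d*0.000000] = 0.000000
  V(2,-1) = exp(-r*dt) * [p_u*0.000000 + p_m*0.000000 + p_d*0.000000] = 0.000000
  V(2,+0) = exp(-r*dt) * [p_u*7.229045 + p_m*0.000000 + p_d*0.000000] = 0.997825
  V(2,+1) = exp(-r*dt) * [p_u*23.030878 + p_m*7.229045 + p_d*0.000000] = 7.994703
  V(2,+2) = exp(-r*dt) * [p_u*45.568733 + p_m*23.030878 + p_d*7.229045] = 23.042311
  V(1,-1) = exp(-r*dt) * [p_u*0.997825 + p_m*0.000000 + p_d*0.000000] = 0.137730
  V(1,+0) = exp(-r*dt) * [p_u*7.994703 + p_m*0.997825 + p_d*0.000000] = 1.768227
  V(1,+1) = exp(-r*dt) * [p_u*23.042311 + p_m*7.994703 + p_d*0.997825] = 8.700967
  V(0,+0) = exp(-r*dt) * [p_u*8.700967 + p_m*1.768227 + p_d*0.137730] = 2.405794


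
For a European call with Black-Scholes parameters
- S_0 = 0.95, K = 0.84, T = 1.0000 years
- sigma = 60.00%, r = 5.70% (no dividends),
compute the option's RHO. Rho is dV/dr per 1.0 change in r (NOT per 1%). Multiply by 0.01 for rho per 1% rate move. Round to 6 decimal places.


Answer: Rho = 0.396761

Derivation:
d1 = 0.6001001546; d2 = 0.0001001546
phi(d1) = 0.3332045774; exp(-qT) = 1.0000000000; exp(-rT) = 0.9445940694
N(d2) = 0.5000399559
Rho = K*T*exp(-rT)*N(d2) = 0.8400 * 1.0000 * 0.9445940694 * 0.5000399559 = 0.396761


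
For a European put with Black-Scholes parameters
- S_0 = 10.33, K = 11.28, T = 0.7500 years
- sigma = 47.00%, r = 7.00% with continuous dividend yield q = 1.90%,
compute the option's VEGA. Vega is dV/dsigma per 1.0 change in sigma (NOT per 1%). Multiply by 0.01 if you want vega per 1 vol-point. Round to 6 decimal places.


d1 = 0.0813413736; d2 = -0.3256905662
phi(d1) = 0.3976246764; exp(-qT) = 0.9858510507; exp(-rT) = 0.9488543211
Vega = S * exp(-qT) * phi(d1) * sqrt(T) = 10.3300 * 0.9858510507 * 0.3976246764 * 0.8660254038 = 3.506837

Answer: Vega = 3.506837


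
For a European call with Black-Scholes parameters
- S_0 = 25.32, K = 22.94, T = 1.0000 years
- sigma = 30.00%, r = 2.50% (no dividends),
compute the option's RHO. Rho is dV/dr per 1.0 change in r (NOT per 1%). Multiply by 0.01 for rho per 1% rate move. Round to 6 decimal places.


d1 = 0.5623749519; d2 = 0.2623749519
phi(d1) = 0.3405915479; exp(-qT) = 1.0000000000; exp(-rT) = 0.9753099120
N(d2) = 0.6034838091
Rho = K*T*exp(-rT)*N(d2) = 22.9400 * 1.0000 * 0.9753099120 * 0.6034838091 = 13.502111

Answer: Rho = 13.502111


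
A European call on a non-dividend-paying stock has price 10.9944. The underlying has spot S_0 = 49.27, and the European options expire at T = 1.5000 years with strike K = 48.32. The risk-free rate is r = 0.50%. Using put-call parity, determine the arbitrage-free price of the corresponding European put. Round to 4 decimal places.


Answer: Put price = 9.6834

Derivation:
Put-call parity: C - P = S_0 * exp(-qT) - K * exp(-rT).
S_0 * exp(-qT) = 49.2700 * 1.00000000 = 49.27000000
K * exp(-rT) = 48.3200 * 0.99252805 = 47.95895561
P = C - S*exp(-qT) + K*exp(-rT)
P = 10.9944 - 49.27000000 + 47.95895561 = 9.6834


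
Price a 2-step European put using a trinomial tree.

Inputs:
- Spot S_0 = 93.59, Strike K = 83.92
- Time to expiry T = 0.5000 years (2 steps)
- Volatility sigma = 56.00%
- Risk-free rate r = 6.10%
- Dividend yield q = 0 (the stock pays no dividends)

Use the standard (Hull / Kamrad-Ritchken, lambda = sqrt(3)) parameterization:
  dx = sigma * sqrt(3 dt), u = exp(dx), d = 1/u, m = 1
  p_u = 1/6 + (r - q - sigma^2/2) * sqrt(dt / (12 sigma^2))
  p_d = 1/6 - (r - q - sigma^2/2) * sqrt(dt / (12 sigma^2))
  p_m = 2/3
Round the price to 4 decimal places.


Answer: Price = V(0,0) = 8.2281

Derivation:
dt = T/N = 0.250000; dx = sigma*sqrt(3*dt) = 0.484974
u = exp(dx) = 1.624133; d = 1/u = 0.615713
p_u = 0.141975, p_m = 0.666667, p_d = 0.191359
Discount per step: exp(-r*dt) = 0.984866
Stock lattice S(k, j) with j the centered position index:
  k=0: S(0,+0) = 93.5900
  k=1: S(1,-1) = 57.6246; S(1,+0) = 93.5900; S(1,+1) = 152.0026
  k=2: S(2,-2) = 35.4802; S(2,-1) = 57.6246; S(2,+0) = 93.5900; S(2,+1) = 152.0026; S(2,+2) = 246.8725
Terminal payoffs V(N, j) = max(K - S_T, 0):
  V(2,-2) = 48.439790; V(2,-1) = 26.295414; V(2,+0) = 0.000000; V(2,+1) = 0.000000; V(2,+2) = 0.000000
Backward induction: V(k, j) = exp(-r*dt) * [p_u * V(k+1, j+1) + p_m * V(k+1, j) + p_d * V(k+1, j-1)]
  V(1,-1) = exp(-r*dt) * [p_u*0.000000 + p_m*26.295414 + p_d*48.439790] = 26.394057
  V(1,+0) = exp(-r*dt) * [p_u*0.000000 + p_m*0.000000 + p_d*26.295414] = 4.955703
  V(1,+1) = exp(-r*dt) * [p_u*0.000000 + p_m*0.000000 + p_d*0.000000] = 0.000000
  V(0,+0) = exp(-r*dt) * [p_u*0.000000 + p_m*4.955703 + p_d*26.394057] = 8.228094


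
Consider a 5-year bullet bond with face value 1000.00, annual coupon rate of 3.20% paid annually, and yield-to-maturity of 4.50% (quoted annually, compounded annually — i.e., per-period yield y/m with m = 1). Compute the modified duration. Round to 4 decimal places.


Answer: Modified duration = 4.4870

Derivation:
Coupon per period c = face * coupon_rate / m = 32.000000
Periods per year m = 1; per-period yield y/m = 0.045000
Number of cashflows N = 5
Cashflows (t years, CF_t, discount factor 1/(1+y/m)^(m*t), PV):
  t = 1.0000: CF_t = 32.000000, DF = 0.956938, PV = 30.622010
  t = 2.0000: CF_t = 32.000000, DF = 0.915730, PV = 29.303358
  t = 3.0000: CF_t = 32.000000, DF = 0.876297, PV = 28.041491
  t = 4.0000: CF_t = 32.000000, DF = 0.838561, PV = 26.833963
  t = 5.0000: CF_t = 1032.000000, DF = 0.802451, PV = 828.129480
Price P = sum_t PV_t = 942.930302
First compute Macaulay numerator sum_t t * PV_t:
  t * PV_t at t = 1.0000: 30.622010
  t * PV_t at t = 2.0000: 58.606717
  t * PV_t at t = 3.0000: 84.124474
  t * PV_t at t = 4.0000: 107.335852
  t * PV_t at t = 5.0000: 4140.647400
Macaulay duration D = 4421.336452 / 942.930302 = 4.688932
Modified duration = D / (1 + y/m) = 4.688932 / (1 + 0.045000) = 4.487017


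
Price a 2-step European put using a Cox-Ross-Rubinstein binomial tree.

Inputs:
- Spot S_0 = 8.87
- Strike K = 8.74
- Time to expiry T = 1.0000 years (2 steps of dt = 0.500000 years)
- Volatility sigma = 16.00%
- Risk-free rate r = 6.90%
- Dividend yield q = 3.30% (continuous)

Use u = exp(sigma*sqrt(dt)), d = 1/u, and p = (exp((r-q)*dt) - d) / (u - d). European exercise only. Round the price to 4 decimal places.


Answer: Price = V(0,0) = 0.3123

Derivation:
dt = T/N = 0.500000
u = exp(sigma*sqrt(dt)) = 1.119785; d = 1/u = 0.893028
p = (exp((r-q)*dt) - d) / (u - d) = 0.551845
Discount per step: exp(-r*dt) = 0.966088
Stock lattice S(k, i) with i counting down-moves:
  k=0: S(0,0) = 8.8700
  k=1: S(1,0) = 9.9325; S(1,1) = 7.9212
  k=2: S(2,0) = 11.1223; S(2,1) = 8.8700; S(2,2) = 7.0738
Terminal payoffs V(N, i) = max(K - S_T, 0):
  V(2,0) = 0.000000; V(2,1) = 0.000000; V(2,2) = 1.666180
Backward induction: V(k, i) = exp(-r*dt) * [p * V(k+1, i) + (1-p) * V(k+1, i+1)].
  V(1,0) = exp(-r*dt) * [p*0.000000 + (1-p)*0.000000] = 0.000000
  V(1,1) = exp(-r*dt) * [p*0.000000 + (1-p)*1.666180] = 0.721385
  V(0,0) = exp(-r*dt) * [p*0.000000 + (1-p)*0.721385] = 0.312329


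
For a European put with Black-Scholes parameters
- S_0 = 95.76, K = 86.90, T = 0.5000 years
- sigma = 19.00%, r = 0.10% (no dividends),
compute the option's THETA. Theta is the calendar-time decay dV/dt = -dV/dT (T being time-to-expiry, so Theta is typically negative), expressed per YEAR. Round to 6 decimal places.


d1 = 0.7935377752; d2 = 0.6591874868
phi(d1) = 0.2911869921; exp(-qT) = 1.0000000000; exp(-rT) = 0.9995001250
Theta = -S*exp(-qT)*phi(d1)*sigma/(2*sqrt(T)) + r*K*exp(-rT)*N(-d2) - q*S*exp(-qT)*N(-d1)
N(-d1) = 0.2137322848; N(-d2) = 0.2548876906; sqrt(T) = 0.7071067812
Term 1 = -95.7600 * 1.0000000000 * 0.2911869921 * 0.1900 / (2 * 0.7071067812) = -3.7462323583
Term 2 = 0.0010 * 86.9000 * 0.9995001250 * 0.2548876906 = 0.0221386682
Term 3 = 0 (no dividend yield, q = 0)
Theta = -3.7462323583 + (0.0221386682) + (0.0000000000) = -3.724094

Answer: Theta = -3.724094


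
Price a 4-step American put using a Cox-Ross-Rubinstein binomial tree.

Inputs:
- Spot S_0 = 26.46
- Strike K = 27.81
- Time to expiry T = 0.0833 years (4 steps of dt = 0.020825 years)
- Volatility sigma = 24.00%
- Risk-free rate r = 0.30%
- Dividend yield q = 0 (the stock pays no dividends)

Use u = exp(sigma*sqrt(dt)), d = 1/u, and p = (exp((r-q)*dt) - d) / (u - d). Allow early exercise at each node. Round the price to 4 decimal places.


Answer: Price = V(0,0) = 1.6286

Derivation:
dt = T/N = 0.020825
u = exp(sigma*sqrt(dt)) = 1.035241; d = 1/u = 0.965959
p = (exp((r-q)*dt) - d) / (u - d) = 0.492244
Discount per step: exp(-r*dt) = 0.999938
Stock lattice S(k, i) with i counting down-moves:
  k=0: S(0,0) = 26.4600
  k=1: S(1,0) = 27.3925; S(1,1) = 25.5593
  k=2: S(2,0) = 28.3578; S(2,1) = 26.4600; S(2,2) = 24.6892
  k=3: S(3,0) = 29.3572; S(3,1) = 27.3925; S(3,2) = 25.5593; S(3,3) = 23.8488
  k=4: S(4,0) = 30.3917; S(4,1) = 28.3578; S(4,2) = 26.4600; S(4,3) = 24.6892; S(4,4) = 23.0369
Terminal payoffs V(N, i) = max(K - S_T, 0):
  V(4,0) = 0.000000; V(4,1) = 0.000000; V(4,2) = 1.350000; V(4,3) = 3.120798; V(4,4) = 4.773088
Backward induction: V(k, i) = exp(-r*dt) * [p * V(k+1, i) + (1-p) * V(k+1, i+1)]; then take max(V_cont, immediate exercise) for American.
  V(3,0) = exp(-r*dt) * [p*0.000000 + (1-p)*0.000000] = 0.000000; exercise = 0.000000; V(3,0) = max -> 0.000000
  V(3,1) = exp(-r*dt) * [p*0.000000 + (1-p)*1.350000] = 0.685428; exercise = 0.417528; V(3,1) = max -> 0.685428
  V(3,2) = exp(-r*dt) * [p*1.350000 + (1-p)*3.120798] = 2.248993; exercise = 2.250730; V(3,2) = max -> 2.250730
  V(3,3) = exp(-r*dt) * [p*3.120798 + (1-p)*4.773088] = 3.959510; exercise = 3.961248; V(3,3) = max -> 3.961248
  V(2,0) = exp(-r*dt) * [p*0.000000 + (1-p)*0.685428] = 0.348008; exercise = 0.000000; V(2,0) = max -> 0.348008
  V(2,1) = exp(-r*dt) * [p*0.685428 + (1-p)*2.250730] = 1.480127; exercise = 1.350000; V(2,1) = max -> 1.480127
  V(2,2) = exp(-r*dt) * [p*2.250730 + (1-p)*3.961248] = 3.119061; exercise = 3.120798; V(2,2) = max -> 3.120798
  V(1,0) = exp(-r*dt) * [p*0.348008 + (1-p)*1.480127] = 0.922790; exercise = 0.417528; V(1,0) = max -> 0.922790
  V(1,1) = exp(-r*dt) * [p*1.480127 + (1-p)*3.120798] = 2.313043; exercise = 2.250730; V(1,1) = max -> 2.313043
  V(0,0) = exp(-r*dt) * [p*0.922790 + (1-p)*2.313043] = 1.628597; exercise = 1.350000; V(0,0) = max -> 1.628597


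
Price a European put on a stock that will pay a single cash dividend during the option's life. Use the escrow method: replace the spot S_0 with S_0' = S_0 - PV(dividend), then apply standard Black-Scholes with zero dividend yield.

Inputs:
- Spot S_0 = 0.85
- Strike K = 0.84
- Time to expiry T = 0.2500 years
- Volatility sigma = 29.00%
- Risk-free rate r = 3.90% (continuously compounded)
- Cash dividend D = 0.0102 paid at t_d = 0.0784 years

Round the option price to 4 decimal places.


PV(D) = D * exp(-r * t_d) = 0.0102 * 0.99694707 = 0.01016886
S_0' = S_0 - PV(D) = 0.8500 - 0.01016886 = 0.83983114
d1 = (ln(S_0'/K) + (r + sigma^2/2)*T) / (sigma*sqrt(T)) = 0.13835487
d2 = d1 - sigma*sqrt(T) = -0.00664513
exp(-rT) = 0.99029738
N(-d1) = 0.44497998; N(-d2) = 0.50265100
P = K * exp(-rT) * N(-d2) - S_0' * N(-d1) = 0.8400 * 0.99029738 * 0.50265100 - 0.83983114 * 0.44497998 = 0.0444

Answer: Price = 0.0444


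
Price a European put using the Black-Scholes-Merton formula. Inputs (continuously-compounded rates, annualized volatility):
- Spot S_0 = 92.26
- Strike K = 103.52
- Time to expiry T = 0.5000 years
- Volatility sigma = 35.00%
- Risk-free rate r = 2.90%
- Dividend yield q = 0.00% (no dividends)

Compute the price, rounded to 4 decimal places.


Answer: Price = 15.2276

Derivation:
d1 = (ln(S/K) + (r - q + 0.5*sigma^2) * T) / (sigma * sqrt(T)) = -0.28296051
d2 = d1 - sigma * sqrt(T) = -0.53044788
exp(-rT) = 0.98560462; exp(-qT) = 1.00000000
P = K * exp(-rT) * N(-d2) - S_0 * exp(-qT) * N(-d1)
N(-d1) = 0.61139644; N(-d2) = 0.70209928
P = 103.5200 * 0.98560462 * 0.70209928 - 92.2600 * 1.00000000 * 0.61139644 = 15.2276


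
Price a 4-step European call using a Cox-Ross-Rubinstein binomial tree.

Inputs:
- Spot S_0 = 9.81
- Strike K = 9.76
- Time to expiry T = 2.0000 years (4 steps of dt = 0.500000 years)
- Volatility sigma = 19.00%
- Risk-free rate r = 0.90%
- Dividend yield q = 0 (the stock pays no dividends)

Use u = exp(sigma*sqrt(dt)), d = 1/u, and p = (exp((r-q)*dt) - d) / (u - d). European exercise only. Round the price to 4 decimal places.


Answer: Price = V(0,0) = 1.0989

Derivation:
dt = T/N = 0.500000
u = exp(sigma*sqrt(dt)) = 1.143793; d = 1/u = 0.874284
p = (exp((r-q)*dt) - d) / (u - d) = 0.483197
Discount per step: exp(-r*dt) = 0.995510
Stock lattice S(k, i) with i counting down-moves:
  k=0: S(0,0) = 9.8100
  k=1: S(1,0) = 11.2206; S(1,1) = 8.5767
  k=2: S(2,0) = 12.8341; S(2,1) = 9.8100; S(2,2) = 7.4985
  k=3: S(3,0) = 14.6795; S(3,1) = 11.2206; S(3,2) = 8.5767; S(3,3) = 6.5558
  k=4: S(4,0) = 16.7903; S(4,1) = 12.8341; S(4,2) = 9.8100; S(4,3) = 7.4985; S(4,4) = 5.7316
Terminal payoffs V(N, i) = max(S_T - K, 0):
  V(4,0) = 7.030335; V(4,1) = 3.074064; V(4,2) = 0.050000; V(4,3) = 0.000000; V(4,4) = 0.000000
Backward induction: V(k, i) = exp(-r*dt) * [p * V(k+1, i) + (1-p) * V(k+1, i+1)].
  V(3,0) = exp(-r*dt) * [p*7.030335 + (1-p)*3.074064] = 4.963339
  V(3,1) = exp(-r*dt) * [p*3.074064 + (1-p)*0.050000] = 1.504435
  V(3,2) = exp(-r*dt) * [p*0.050000 + (1-p)*0.000000] = 0.024051
  V(3,3) = exp(-r*dt) * [p*0.000000 + (1-p)*0.000000] = 0.000000
  V(2,0) = exp(-r*dt) * [p*4.963339 + (1-p)*1.504435] = 3.161509
  V(2,1) = exp(-r*dt) * [p*1.504435 + (1-p)*0.024051] = 0.736049
  V(2,2) = exp(-r*dt) * [p*0.024051 + (1-p)*0.000000] = 0.011569
  V(1,0) = exp(-r*dt) * [p*3.161509 + (1-p)*0.736049] = 1.899459
  V(1,1) = exp(-r*dt) * [p*0.736049 + (1-p)*0.011569] = 0.360012
  V(0,0) = exp(-r*dt) * [p*1.899459 + (1-p)*0.360012] = 1.098913


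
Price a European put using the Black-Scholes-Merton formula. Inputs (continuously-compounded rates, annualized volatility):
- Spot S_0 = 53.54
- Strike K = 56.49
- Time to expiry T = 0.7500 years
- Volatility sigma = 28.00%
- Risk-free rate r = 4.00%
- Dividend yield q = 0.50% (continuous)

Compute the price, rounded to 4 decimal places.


Answer: Price = 5.9923

Derivation:
d1 = (ln(S/K) + (r - q + 0.5*sigma^2) * T) / (sigma * sqrt(T)) = 0.00831140
d2 = d1 - sigma * sqrt(T) = -0.23417572
exp(-rT) = 0.97044553; exp(-qT) = 0.99625702
P = K * exp(-rT) * N(-d2) - S_0 * exp(-qT) * N(-d1)
N(-d1) = 0.49668427; N(-d2) = 0.59257572
P = 56.4900 * 0.97044553 * 0.59257572 - 53.5400 * 0.99625702 * 0.49668427 = 5.9923


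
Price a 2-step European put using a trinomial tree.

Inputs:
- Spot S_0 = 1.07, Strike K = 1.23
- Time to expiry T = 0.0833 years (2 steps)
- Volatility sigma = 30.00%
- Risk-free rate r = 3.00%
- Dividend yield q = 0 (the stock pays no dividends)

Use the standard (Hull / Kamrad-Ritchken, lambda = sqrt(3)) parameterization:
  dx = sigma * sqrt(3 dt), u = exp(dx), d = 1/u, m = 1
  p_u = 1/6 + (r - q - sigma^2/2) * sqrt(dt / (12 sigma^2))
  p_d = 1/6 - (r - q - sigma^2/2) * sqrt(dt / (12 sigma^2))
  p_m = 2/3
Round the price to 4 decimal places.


dt = T/N = 0.041650; dx = sigma*sqrt(3*dt) = 0.106045
u = exp(dx) = 1.111872; d = 1/u = 0.899384
p_u = 0.163721, p_m = 0.666667, p_d = 0.169612
Discount per step: exp(-r*dt) = 0.998751
Stock lattice S(k, j) with j the centered position index:
  k=0: S(0,+0) = 1.0700
  k=1: S(1,-1) = 0.9623; S(1,+0) = 1.0700; S(1,+1) = 1.1897
  k=2: S(2,-2) = 0.8655; S(2,-1) = 0.9623; S(2,+0) = 1.0700; S(2,+1) = 1.1897; S(2,+2) = 1.3228
Terminal payoffs V(N, j) = max(K - S_T, 0):
  V(2,-2) = 0.364485; V(2,-1) = 0.267659; V(2,+0) = 0.160000; V(2,+1) = 0.040297; V(2,+2) = 0.000000
Backward induction: V(k, j) = exp(-r*dt) * [p_u * V(k+1, j+1) + p_m * V(k+1, j) + p_d * V(k+1, j-1)]
  V(1,-1) = exp(-r*dt) * [p_u*0.160000 + p_m*0.267659 + p_d*0.364485] = 0.266123
  V(1,+0) = exp(-r*dt) * [p_u*0.040297 + p_m*0.160000 + p_d*0.267659] = 0.158464
  V(1,+1) = exp(-r*dt) * [p_u*0.000000 + p_m*0.040297 + p_d*0.160000] = 0.053935
  V(0,+0) = exp(-r*dt) * [p_u*0.053935 + p_m*0.158464 + p_d*0.266123] = 0.159412

Answer: Price = V(0,0) = 0.1594


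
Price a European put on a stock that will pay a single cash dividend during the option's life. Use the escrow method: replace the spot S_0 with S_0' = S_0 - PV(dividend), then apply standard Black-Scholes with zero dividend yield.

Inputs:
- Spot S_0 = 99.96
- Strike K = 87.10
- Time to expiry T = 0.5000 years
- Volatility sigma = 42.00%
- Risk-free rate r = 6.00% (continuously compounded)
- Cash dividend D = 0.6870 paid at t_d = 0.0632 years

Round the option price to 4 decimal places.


Answer: Price = 5.0113

Derivation:
PV(D) = D * exp(-r * t_d) = 0.6870 * 0.99621518 = 0.68439983
S_0' = S_0 - PV(D) = 99.9600 - 0.68439983 = 99.27560017
d1 = (ln(S_0'/K) + (r + sigma^2/2)*T) / (sigma*sqrt(T)) = 0.69007877
d2 = d1 - sigma*sqrt(T) = 0.39309392
exp(-rT) = 0.97044553
N(-d1) = 0.24507233; N(-d2) = 0.34712506
P = K * exp(-rT) * N(-d2) - S_0' * N(-d1) = 87.1000 * 0.97044553 * 0.34712506 - 99.27560017 * 0.24507233 = 5.0113


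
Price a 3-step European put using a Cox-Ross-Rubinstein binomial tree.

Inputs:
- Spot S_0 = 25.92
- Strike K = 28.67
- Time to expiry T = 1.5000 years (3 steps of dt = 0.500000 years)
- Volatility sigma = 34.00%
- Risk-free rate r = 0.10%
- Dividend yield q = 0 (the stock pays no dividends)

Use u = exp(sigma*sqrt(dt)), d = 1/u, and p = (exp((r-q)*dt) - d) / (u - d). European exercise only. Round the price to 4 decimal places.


dt = T/N = 0.500000
u = exp(sigma*sqrt(dt)) = 1.271778; d = 1/u = 0.786300
p = (exp((r-q)*dt) - d) / (u - d) = 0.441214
Discount per step: exp(-r*dt) = 0.999500
Stock lattice S(k, i) with i counting down-moves:
  k=0: S(0,0) = 25.9200
  k=1: S(1,0) = 32.9645; S(1,1) = 20.3809
  k=2: S(2,0) = 41.9235; S(2,1) = 25.9200; S(2,2) = 16.0255
  k=3: S(3,0) = 53.3175; S(3,1) = 32.9645; S(3,2) = 20.3809; S(3,3) = 12.6009
Terminal payoffs V(N, i) = max(K - S_T, 0):
  V(3,0) = 0.000000; V(3,1) = 0.000000; V(3,2) = 8.289092; V(3,3) = 16.069129
Backward induction: V(k, i) = exp(-r*dt) * [p * V(k+1, i) + (1-p) * V(k+1, i+1)].
  V(2,0) = exp(-r*dt) * [p*0.000000 + (1-p)*0.000000] = 0.000000
  V(2,1) = exp(-r*dt) * [p*0.000000 + (1-p)*8.289092] = 4.629514
  V(2,2) = exp(-r*dt) * [p*8.289092 + (1-p)*16.069129] = 12.630152
  V(1,0) = exp(-r*dt) * [p*0.000000 + (1-p)*4.629514] = 2.585615
  V(1,1) = exp(-r*dt) * [p*4.629514 + (1-p)*12.630152] = 9.095610
  V(0,0) = exp(-r*dt) * [p*2.585615 + (1-p)*9.095610] = 6.220198

Answer: Price = V(0,0) = 6.2202


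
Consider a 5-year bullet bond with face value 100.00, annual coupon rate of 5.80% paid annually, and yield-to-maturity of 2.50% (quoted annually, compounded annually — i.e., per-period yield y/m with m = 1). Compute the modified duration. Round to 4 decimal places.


Answer: Modified duration = 4.4109

Derivation:
Coupon per period c = face * coupon_rate / m = 5.800000
Periods per year m = 1; per-period yield y/m = 0.025000
Number of cashflows N = 5
Cashflows (t years, CF_t, discount factor 1/(1+y/m)^(m*t), PV):
  t = 1.0000: CF_t = 5.800000, DF = 0.975610, PV = 5.658537
  t = 2.0000: CF_t = 5.800000, DF = 0.951814, PV = 5.520523
  t = 3.0000: CF_t = 5.800000, DF = 0.928599, PV = 5.385877
  t = 4.0000: CF_t = 5.800000, DF = 0.905951, PV = 5.254514
  t = 5.0000: CF_t = 105.800000, DF = 0.883854, PV = 93.511784
Price P = sum_t PV_t = 115.331234
First compute Macaulay numerator sum_t t * PV_t:
  t * PV_t at t = 1.0000: 5.658537
  t * PV_t at t = 2.0000: 11.041047
  t * PV_t at t = 3.0000: 16.157630
  t * PV_t at t = 4.0000: 21.018055
  t * PV_t at t = 5.0000: 467.558918
Macaulay duration D = 521.434186 / 115.331234 = 4.521188
Modified duration = D / (1 + y/m) = 4.521188 / (1 + 0.025000) = 4.410915


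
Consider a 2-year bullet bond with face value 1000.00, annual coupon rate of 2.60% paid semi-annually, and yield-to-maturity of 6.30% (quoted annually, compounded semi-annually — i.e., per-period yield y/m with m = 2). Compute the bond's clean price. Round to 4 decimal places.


Answer: Price = 931.4796

Derivation:
Coupon per period c = face * coupon_rate / m = 13.000000
Periods per year m = 2; per-period yield y/m = 0.031500
Number of cashflows N = 4
Cashflows (t years, CF_t, discount factor 1/(1+y/m)^(m*t), PV):
  t = 0.5000: CF_t = 13.000000, DF = 0.969462, PV = 12.603005
  t = 1.0000: CF_t = 13.000000, DF = 0.939856, PV = 12.218134
  t = 1.5000: CF_t = 13.000000, DF = 0.911155, PV = 11.845016
  t = 2.0000: CF_t = 1013.000000, DF = 0.883330, PV = 894.813476
Price P = sum_t PV_t = 931.479632


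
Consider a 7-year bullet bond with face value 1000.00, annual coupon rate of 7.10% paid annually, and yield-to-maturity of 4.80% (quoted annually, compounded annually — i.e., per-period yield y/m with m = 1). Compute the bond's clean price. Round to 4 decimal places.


Coupon per period c = face * coupon_rate / m = 71.000000
Periods per year m = 1; per-period yield y/m = 0.048000
Number of cashflows N = 7
Cashflows (t years, CF_t, discount factor 1/(1+y/m)^(m*t), PV):
  t = 1.0000: CF_t = 71.000000, DF = 0.954198, PV = 67.748092
  t = 2.0000: CF_t = 71.000000, DF = 0.910495, PV = 64.645126
  t = 3.0000: CF_t = 71.000000, DF = 0.868793, PV = 61.684280
  t = 4.0000: CF_t = 71.000000, DF = 0.829001, PV = 58.859046
  t = 5.0000: CF_t = 71.000000, DF = 0.791031, PV = 56.163212
  t = 6.0000: CF_t = 71.000000, DF = 0.754801, PV = 53.590851
  t = 7.0000: CF_t = 1071.000000, DF = 0.720230, PV = 771.366000
Price P = sum_t PV_t = 1134.056606

Answer: Price = 1134.0566
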